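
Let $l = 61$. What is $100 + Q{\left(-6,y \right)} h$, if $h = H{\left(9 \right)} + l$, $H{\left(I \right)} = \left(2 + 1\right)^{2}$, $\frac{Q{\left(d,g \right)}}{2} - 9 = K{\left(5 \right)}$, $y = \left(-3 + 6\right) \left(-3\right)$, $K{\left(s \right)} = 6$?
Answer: $2200$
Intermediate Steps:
$y = -9$ ($y = 3 \left(-3\right) = -9$)
$Q{\left(d,g \right)} = 30$ ($Q{\left(d,g \right)} = 18 + 2 \cdot 6 = 18 + 12 = 30$)
$H{\left(I \right)} = 9$ ($H{\left(I \right)} = 3^{2} = 9$)
$h = 70$ ($h = 9 + 61 = 70$)
$100 + Q{\left(-6,y \right)} h = 100 + 30 \cdot 70 = 100 + 2100 = 2200$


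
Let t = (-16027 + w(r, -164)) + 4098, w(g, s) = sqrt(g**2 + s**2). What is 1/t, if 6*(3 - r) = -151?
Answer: -429444/5121840659 - 6*sqrt(996817)/5121840659 ≈ -8.5015e-5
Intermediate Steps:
r = 169/6 (r = 3 - 1/6*(-151) = 3 + 151/6 = 169/6 ≈ 28.167)
t = -11929 + sqrt(996817)/6 (t = (-16027 + sqrt((169/6)**2 + (-164)**2)) + 4098 = (-16027 + sqrt(28561/36 + 26896)) + 4098 = (-16027 + sqrt(996817/36)) + 4098 = (-16027 + sqrt(996817)/6) + 4098 = -11929 + sqrt(996817)/6 ≈ -11763.)
1/t = 1/(-11929 + sqrt(996817)/6)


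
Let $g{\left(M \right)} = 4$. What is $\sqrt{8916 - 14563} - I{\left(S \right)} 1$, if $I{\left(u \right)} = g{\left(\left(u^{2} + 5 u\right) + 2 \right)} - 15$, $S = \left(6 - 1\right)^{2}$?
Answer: $11 + i \sqrt{5647} \approx 11.0 + 75.146 i$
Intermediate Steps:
$S = 25$ ($S = 5^{2} = 25$)
$I{\left(u \right)} = -11$ ($I{\left(u \right)} = 4 - 15 = -11$)
$\sqrt{8916 - 14563} - I{\left(S \right)} 1 = \sqrt{8916 - 14563} - \left(-11\right) 1 = \sqrt{-5647} - -11 = i \sqrt{5647} + 11 = 11 + i \sqrt{5647}$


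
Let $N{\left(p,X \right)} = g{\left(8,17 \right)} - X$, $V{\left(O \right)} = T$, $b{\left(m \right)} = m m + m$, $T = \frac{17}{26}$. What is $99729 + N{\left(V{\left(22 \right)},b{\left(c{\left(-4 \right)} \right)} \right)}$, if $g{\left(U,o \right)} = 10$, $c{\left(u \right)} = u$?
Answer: $99727$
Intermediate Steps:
$T = \frac{17}{26}$ ($T = 17 \cdot \frac{1}{26} = \frac{17}{26} \approx 0.65385$)
$b{\left(m \right)} = m + m^{2}$ ($b{\left(m \right)} = m^{2} + m = m + m^{2}$)
$V{\left(O \right)} = \frac{17}{26}$
$N{\left(p,X \right)} = 10 - X$
$99729 + N{\left(V{\left(22 \right)},b{\left(c{\left(-4 \right)} \right)} \right)} = 99729 + \left(10 - - 4 \left(1 - 4\right)\right) = 99729 + \left(10 - \left(-4\right) \left(-3\right)\right) = 99729 + \left(10 - 12\right) = 99729 - 2 = 99727$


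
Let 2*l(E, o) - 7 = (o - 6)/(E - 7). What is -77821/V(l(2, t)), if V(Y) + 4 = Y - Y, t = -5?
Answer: 77821/4 ≈ 19455.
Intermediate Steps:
l(E, o) = 7/2 + (-6 + o)/(2*(-7 + E)) (l(E, o) = 7/2 + ((o - 6)/(E - 7))/2 = 7/2 + ((-6 + o)/(-7 + E))/2 = 7/2 + (-6 + o)/(2*(-7 + E)))
V(Y) = -4 (V(Y) = -4 + (Y - Y) = -4 + 0 = -4)
-77821/V(l(2, t)) = -77821/(-4) = -77821*(-1/4) = 77821/4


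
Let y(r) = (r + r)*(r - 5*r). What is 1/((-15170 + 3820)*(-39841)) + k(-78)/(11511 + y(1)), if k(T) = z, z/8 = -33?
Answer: -119379560897/5201603111050 ≈ -0.022951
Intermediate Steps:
z = -264 (z = 8*(-33) = -264)
k(T) = -264
y(r) = -8*r**2 (y(r) = (2*r)*(-4*r) = -8*r**2)
1/((-15170 + 3820)*(-39841)) + k(-78)/(11511 + y(1)) = 1/((-15170 + 3820)*(-39841)) - 264/(11511 - 8*1**2) = -1/39841/(-11350) - 264/(11511 - 8*1) = -1/11350*(-1/39841) - 264/(11511 - 8) = 1/452195350 - 264/11503 = -119379560897/5201603111050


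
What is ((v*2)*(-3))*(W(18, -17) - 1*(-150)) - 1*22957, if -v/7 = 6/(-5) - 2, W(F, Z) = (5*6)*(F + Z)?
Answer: -47149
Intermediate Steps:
W(F, Z) = 30*F + 30*Z (W(F, Z) = 30*(F + Z) = 30*F + 30*Z)
v = 112/5 (v = -7*(6/(-5) - 2) = -7*(6*(-⅕) - 2) = -7*(-6/5 - 2) = -7*(-16/5) = 112/5 ≈ 22.400)
((v*2)*(-3))*(W(18, -17) - 1*(-150)) - 1*22957 = (((112/5)*2)*(-3))*((30*18 + 30*(-17)) - 1*(-150)) - 1*22957 = ((224/5)*(-3))*((540 - 510) + 150) - 22957 = -672*(30 + 150)/5 - 22957 = -672/5*180 - 22957 = -24192 - 22957 = -47149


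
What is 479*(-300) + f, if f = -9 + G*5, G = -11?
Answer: -143764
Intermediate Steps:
f = -64 (f = -9 - 11*5 = -9 - 55 = -64)
479*(-300) + f = 479*(-300) - 64 = -143700 - 64 = -143764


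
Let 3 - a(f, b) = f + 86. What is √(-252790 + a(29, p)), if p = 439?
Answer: I*√252902 ≈ 502.89*I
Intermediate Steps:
a(f, b) = -83 - f (a(f, b) = 3 - (f + 86) = 3 - (86 + f) = 3 + (-86 - f) = -83 - f)
√(-252790 + a(29, p)) = √(-252790 + (-83 - 1*29)) = √(-252790 + (-83 - 29)) = √(-252790 - 112) = √(-252902) = I*√252902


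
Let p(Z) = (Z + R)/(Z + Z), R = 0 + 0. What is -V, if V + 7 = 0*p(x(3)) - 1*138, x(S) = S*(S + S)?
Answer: 145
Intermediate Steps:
R = 0
x(S) = 2*S**2 (x(S) = S*(2*S) = 2*S**2)
p(Z) = 1/2 (p(Z) = (Z + 0)/(Z + Z) = Z/((2*Z)) = Z*(1/(2*Z)) = 1/2)
V = -145 (V = -7 + (0*(1/2) - 1*138) = -7 + (0 - 138) = -7 - 138 = -145)
-V = -1*(-145) = 145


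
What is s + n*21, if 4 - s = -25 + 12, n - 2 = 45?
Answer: 1004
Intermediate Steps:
n = 47 (n = 2 + 45 = 47)
s = 17 (s = 4 - (-25 + 12) = 4 - 1*(-13) = 4 + 13 = 17)
s + n*21 = 17 + 47*21 = 17 + 987 = 1004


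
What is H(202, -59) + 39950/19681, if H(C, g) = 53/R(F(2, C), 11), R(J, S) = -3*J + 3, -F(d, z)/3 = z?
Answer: 73792043/35839101 ≈ 2.0590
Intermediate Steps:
F(d, z) = -3*z
R(J, S) = 3 - 3*J
H(C, g) = 53/(3 + 9*C) (H(C, g) = 53/(3 - (-9)*C) = 53/(3 + 9*C))
H(202, -59) + 39950/19681 = 53/(3*(1 + 3*202)) + 39950/19681 = 53/(3*(1 + 606)) + 39950*(1/19681) = (53/3)/607 + 39950/19681 = (53/3)*(1/607) + 39950/19681 = 53/1821 + 39950/19681 = 73792043/35839101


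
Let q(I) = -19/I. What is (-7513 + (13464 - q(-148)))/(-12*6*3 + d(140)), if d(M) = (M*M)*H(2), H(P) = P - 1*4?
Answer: -880729/5833568 ≈ -0.15098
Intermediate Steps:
H(P) = -4 + P (H(P) = P - 4 = -4 + P)
d(M) = -2*M**2 (d(M) = (M*M)*(-4 + 2) = M**2*(-2) = -2*M**2)
(-7513 + (13464 - q(-148)))/(-12*6*3 + d(140)) = (-7513 + (13464 - (-19)/(-148)))/(-12*6*3 - 2*140**2) = (-7513 + (13464 - (-19)*(-1)/148))/(-72*3 - 2*19600) = (-7513 + (13464 - 1*19/148))/(-216 - 39200) = (-7513 + (13464 - 19/148))/(-39416) = (-7513 + 1992653/148)*(-1/39416) = (880729/148)*(-1/39416) = -880729/5833568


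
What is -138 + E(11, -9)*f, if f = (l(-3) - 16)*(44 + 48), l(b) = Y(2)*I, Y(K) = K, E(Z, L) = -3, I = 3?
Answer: 2622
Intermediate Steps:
l(b) = 6 (l(b) = 2*3 = 6)
f = -920 (f = (6 - 16)*(44 + 48) = -10*92 = -920)
-138 + E(11, -9)*f = -138 - 3*(-920) = -138 + 2760 = 2622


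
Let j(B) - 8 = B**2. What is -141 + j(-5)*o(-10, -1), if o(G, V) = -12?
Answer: -537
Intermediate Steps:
j(B) = 8 + B**2
-141 + j(-5)*o(-10, -1) = -141 + (8 + (-5)**2)*(-12) = -141 + (8 + 25)*(-12) = -141 + 33*(-12) = -141 - 396 = -537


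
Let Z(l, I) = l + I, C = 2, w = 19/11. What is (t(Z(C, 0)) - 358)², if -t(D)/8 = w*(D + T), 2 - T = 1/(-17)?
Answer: 5996024356/34969 ≈ 1.7147e+5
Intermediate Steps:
T = 35/17 (T = 2 - 1/(-17) = 2 - 1*(-1/17) = 2 + 1/17 = 35/17 ≈ 2.0588)
w = 19/11 (w = 19*(1/11) = 19/11 ≈ 1.7273)
Z(l, I) = I + l
t(D) = -5320/187 - 152*D/11 (t(D) = -152*(D + 35/17)/11 = -152*(35/17 + D)/11 = -8*(665/187 + 19*D/11) = -5320/187 - 152*D/11)
(t(Z(C, 0)) - 358)² = ((-5320/187 - 152*(0 + 2)/11) - 358)² = ((-5320/187 - 152/11*2) - 358)² = ((-5320/187 - 304/11) - 358)² = (-10488/187 - 358)² = (-77434/187)² = 5996024356/34969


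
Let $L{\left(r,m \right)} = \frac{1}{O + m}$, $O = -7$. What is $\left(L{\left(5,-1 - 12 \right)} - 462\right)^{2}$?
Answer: $\frac{85396081}{400} \approx 2.1349 \cdot 10^{5}$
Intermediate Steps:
$L{\left(r,m \right)} = \frac{1}{-7 + m}$
$\left(L{\left(5,-1 - 12 \right)} - 462\right)^{2} = \left(\frac{1}{-7 - 13} - 462\right)^{2} = \left(\frac{1}{-20} - 462\right)^{2} = \left(- \frac{1}{20} - 462\right)^{2} = \left(- \frac{9241}{20}\right)^{2} = \frac{85396081}{400}$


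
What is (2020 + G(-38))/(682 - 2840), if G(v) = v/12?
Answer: -12101/12948 ≈ -0.93458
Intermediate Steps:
G(v) = v/12 (G(v) = v*(1/12) = v/12)
(2020 + G(-38))/(682 - 2840) = (2020 + (1/12)*(-38))/(682 - 2840) = (2020 - 19/6)/(-2158) = (12101/6)*(-1/2158) = -12101/12948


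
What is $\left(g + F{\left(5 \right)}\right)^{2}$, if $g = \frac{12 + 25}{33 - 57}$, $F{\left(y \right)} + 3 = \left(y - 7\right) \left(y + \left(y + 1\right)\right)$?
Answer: $\frac{405769}{576} \approx 704.46$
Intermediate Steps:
$F{\left(y \right)} = -3 + \left(1 + 2 y\right) \left(-7 + y\right)$ ($F{\left(y \right)} = -3 + \left(y - 7\right) \left(y + \left(y + 1\right)\right) = -3 + \left(-7 + y\right) \left(y + \left(1 + y\right)\right) = -3 + \left(-7 + y\right) \left(1 + 2 y\right) = -3 + \left(1 + 2 y\right) \left(-7 + y\right)$)
$g = - \frac{37}{24}$ ($g = \frac{37}{-24} = 37 \left(- \frac{1}{24}\right) = - \frac{37}{24} \approx -1.5417$)
$\left(g + F{\left(5 \right)}\right)^{2} = \left(- \frac{37}{24} - \left(75 - 50\right)\right)^{2} = \left(- \frac{37}{24} - 25\right)^{2} = \left(- \frac{637}{24}\right)^{2} = \frac{405769}{576}$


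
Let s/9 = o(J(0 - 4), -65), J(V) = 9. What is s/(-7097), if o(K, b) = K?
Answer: -81/7097 ≈ -0.011413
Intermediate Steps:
s = 81 (s = 9*9 = 81)
s/(-7097) = 81/(-7097) = 81*(-1/7097) = -81/7097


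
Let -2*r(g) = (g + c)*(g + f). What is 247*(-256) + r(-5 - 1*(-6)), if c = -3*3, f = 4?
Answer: -63212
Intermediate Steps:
c = -9
r(g) = -(-9 + g)*(4 + g)/2 (r(g) = -(g - 9)*(g + 4)/2 = -(-9 + g)*(4 + g)/2)
247*(-256) + r(-5 - 1*(-6)) = 247*(-256) + (18 - (-5 - 1*(-6))²/2 + 5*(-5 - 1*(-6))/2) = -63232 + (18 - (-5 + 6)²/2 + 5*(-5 + 6)/2) = -63232 + (18 - ½*1² + (5/2)*1) = -63232 + (18 - ½*1 + 5/2) = -63232 + (18 - ½ + 5/2) = -63232 + 20 = -63212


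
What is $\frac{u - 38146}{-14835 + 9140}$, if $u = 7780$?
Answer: $\frac{30366}{5695} \approx 5.332$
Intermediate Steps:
$\frac{u - 38146}{-14835 + 9140} = \frac{7780 - 38146}{-14835 + 9140} = - \frac{30366}{-5695} = \left(-30366\right) \left(- \frac{1}{5695}\right) = \frac{30366}{5695}$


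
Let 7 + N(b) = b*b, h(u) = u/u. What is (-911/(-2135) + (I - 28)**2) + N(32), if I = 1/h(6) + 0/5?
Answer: 3728621/2135 ≈ 1746.4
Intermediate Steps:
h(u) = 1
N(b) = -7 + b**2 (N(b) = -7 + b*b = -7 + b**2)
I = 1 (I = 1/1 + 0/5 = 1*1 + 0*(1/5) = 1 + 0 = 1)
(-911/(-2135) + (I - 28)**2) + N(32) = (-911/(-2135) + (1 - 28)**2) + (-7 + 32**2) = (-911*(-1/2135) + (-27)**2) + (-7 + 1024) = (911/2135 + 729) + 1017 = 1557326/2135 + 1017 = 3728621/2135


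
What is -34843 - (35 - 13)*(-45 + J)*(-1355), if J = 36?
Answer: -303133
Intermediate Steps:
-34843 - (35 - 13)*(-45 + J)*(-1355) = -34843 - (35 - 13)*(-45 + 36)*(-1355) = -34843 - 22*(-9)*(-1355) = -34843 - (-198)*(-1355) = -34843 - 1*268290 = -34843 - 268290 = -303133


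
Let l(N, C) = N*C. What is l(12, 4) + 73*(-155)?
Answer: -11267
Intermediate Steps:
l(N, C) = C*N
l(12, 4) + 73*(-155) = 4*12 + 73*(-155) = 48 - 11315 = -11267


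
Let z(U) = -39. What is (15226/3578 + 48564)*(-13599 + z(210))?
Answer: -1184986849542/1789 ≈ -6.6237e+8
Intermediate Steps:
(15226/3578 + 48564)*(-13599 + z(210)) = (15226/3578 + 48564)*(-13599 - 39) = (15226*(1/3578) + 48564)*(-13638) = (7613/1789 + 48564)*(-13638) = (86888609/1789)*(-13638) = -1184986849542/1789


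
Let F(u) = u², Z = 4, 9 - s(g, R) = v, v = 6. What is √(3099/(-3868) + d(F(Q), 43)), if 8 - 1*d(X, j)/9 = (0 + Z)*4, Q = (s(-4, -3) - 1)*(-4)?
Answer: I*√272302365/1934 ≈ 8.5324*I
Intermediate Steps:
s(g, R) = 3 (s(g, R) = 9 - 1*6 = 9 - 6 = 3)
Q = -8 (Q = (3 - 1)*(-4) = 2*(-4) = -8)
d(X, j) = -72 (d(X, j) = 72 - 9*(0 + 4)*4 = 72 - 36*4 = 72 - 9*16 = 72 - 144 = -72)
√(3099/(-3868) + d(F(Q), 43)) = √(3099/(-3868) - 72) = √(3099*(-1/3868) - 72) = √(-3099/3868 - 72) = √(-281595/3868) = I*√272302365/1934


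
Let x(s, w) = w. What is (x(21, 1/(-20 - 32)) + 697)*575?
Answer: 20839725/52 ≈ 4.0076e+5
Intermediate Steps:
(x(21, 1/(-20 - 32)) + 697)*575 = (1/(-20 - 32) + 697)*575 = (1/(-52) + 697)*575 = (-1/52 + 697)*575 = (36243/52)*575 = 20839725/52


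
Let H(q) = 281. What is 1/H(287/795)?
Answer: 1/281 ≈ 0.0035587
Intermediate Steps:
1/H(287/795) = 1/281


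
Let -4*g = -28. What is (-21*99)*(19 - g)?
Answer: -24948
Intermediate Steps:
g = 7 (g = -1/4*(-28) = 7)
(-21*99)*(19 - g) = (-21*99)*(19 - 1*7) = -2079*(19 - 7) = -2079*12 = -24948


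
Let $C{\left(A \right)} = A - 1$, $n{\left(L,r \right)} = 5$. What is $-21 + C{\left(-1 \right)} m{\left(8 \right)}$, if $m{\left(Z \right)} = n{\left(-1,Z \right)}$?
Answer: $-31$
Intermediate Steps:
$C{\left(A \right)} = -1 + A$ ($C{\left(A \right)} = A + \left(-1 + 0\right) = A - 1 = -1 + A$)
$m{\left(Z \right)} = 5$
$-21 + C{\left(-1 \right)} m{\left(8 \right)} = -21 + \left(-1 - 1\right) 5 = -21 - 10 = -31$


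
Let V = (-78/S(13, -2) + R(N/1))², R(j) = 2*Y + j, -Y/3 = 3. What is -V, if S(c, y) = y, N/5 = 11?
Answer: -5776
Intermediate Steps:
N = 55 (N = 5*11 = 55)
Y = -9 (Y = -3*3 = -9)
R(j) = -18 + j (R(j) = 2*(-9) + j = -18 + j)
V = 5776 (V = (-78/(-2) + (-18 + 55/1))² = (-78*(-½) + (-18 + 55*1))² = (39 + (-18 + 55))² = (39 + 37)² = 76² = 5776)
-V = -1*5776 = -5776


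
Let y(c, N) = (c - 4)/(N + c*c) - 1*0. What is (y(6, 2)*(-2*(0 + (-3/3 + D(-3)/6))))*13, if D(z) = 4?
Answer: 26/57 ≈ 0.45614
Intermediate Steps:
y(c, N) = (-4 + c)/(N + c²) (y(c, N) = (-4 + c)/(N + c²) + 0 = (-4 + c)/(N + c²))
(y(6, 2)*(-2*(0 + (-3/3 + D(-3)/6))))*13 = (((-4 + 6)/(2 + 6²))*(-2*(0 + (-3/3 + 4/6))))*13 = ((2/(2 + 36))*(-2*(0 + (-3*⅓ + 4*(⅙)))))*13 = ((2/38)*(-2*(0 + (-1 + ⅔))))*13 = (((1/38)*2)*(-2*(0 - ⅓)))*13 = ((-2*(-⅓))/19)*13 = ((1/19)*(⅔))*13 = (2/57)*13 = 26/57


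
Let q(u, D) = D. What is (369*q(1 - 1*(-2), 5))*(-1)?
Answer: -1845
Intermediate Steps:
(369*q(1 - 1*(-2), 5))*(-1) = (369*5)*(-1) = 1845*(-1) = -1845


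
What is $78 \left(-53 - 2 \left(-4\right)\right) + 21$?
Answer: $-3489$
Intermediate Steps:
$78 \left(-53 - 2 \left(-4\right)\right) + 21 = 78 \left(-53 - -8\right) + 21 = 78 \left(-53 + 8\right) + 21 = 78 \left(-45\right) + 21 = -3510 + 21 = -3489$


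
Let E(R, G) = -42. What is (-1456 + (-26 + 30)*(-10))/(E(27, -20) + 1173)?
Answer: -1496/1131 ≈ -1.3227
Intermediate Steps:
(-1456 + (-26 + 30)*(-10))/(E(27, -20) + 1173) = (-1456 + (-26 + 30)*(-10))/(-42 + 1173) = (-1456 + 4*(-10))/1131 = (-1456 - 40)*(1/1131) = -1496*1/1131 = -1496/1131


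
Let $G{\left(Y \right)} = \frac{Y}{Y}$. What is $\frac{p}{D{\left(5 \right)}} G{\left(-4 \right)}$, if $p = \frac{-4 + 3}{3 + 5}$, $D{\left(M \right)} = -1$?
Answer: $\frac{1}{8} \approx 0.125$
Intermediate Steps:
$G{\left(Y \right)} = 1$
$p = - \frac{1}{8} \approx -0.125$
$\frac{p}{D{\left(5 \right)}} G{\left(-4 \right)} = - \frac{1}{8 \left(-1\right)} 1 = \left(- \frac{1}{8}\right) \left(-1\right) 1 = \frac{1}{8} \cdot 1 = \frac{1}{8}$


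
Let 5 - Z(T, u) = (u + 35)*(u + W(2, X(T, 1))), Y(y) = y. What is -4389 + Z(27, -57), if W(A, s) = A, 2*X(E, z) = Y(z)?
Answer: -5594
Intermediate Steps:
X(E, z) = z/2
Z(T, u) = 5 - (2 + u)*(35 + u) (Z(T, u) = 5 - (u + 35)*(u + 2) = 5 - (35 + u)*(2 + u) = 5 - (2 + u)*(35 + u))
-4389 + Z(27, -57) = -4389 + (-65 - 1*(-57)² - 37*(-57)) = -4389 + (-65 - 1*3249 + 2109) = -4389 + (-65 - 3249 + 2109) = -4389 - 1205 = -5594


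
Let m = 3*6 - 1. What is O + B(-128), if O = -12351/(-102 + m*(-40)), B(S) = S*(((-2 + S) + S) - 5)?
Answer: 1145113/34 ≈ 33680.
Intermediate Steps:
m = 17 (m = 18 - 1 = 17)
B(S) = S*(-7 + 2*S) (B(S) = S*((-2 + 2*S) - 5) = S*(-7 + 2*S))
O = 537/34 (O = -12351/(-102 + 17*(-40)) = -12351/(-102 - 680) = -12351/(-782) = -12351*(-1/782) = 537/34 ≈ 15.794)
O + B(-128) = 537/34 - 128*(-7 + 2*(-128)) = 537/34 - 128*(-7 - 256) = 537/34 - 128*(-263) = 537/34 + 33664 = 1145113/34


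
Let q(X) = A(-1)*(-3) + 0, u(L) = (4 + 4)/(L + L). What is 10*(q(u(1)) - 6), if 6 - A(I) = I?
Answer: -270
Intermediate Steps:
u(L) = 4/L (u(L) = 8/((2*L)) = 8*(1/(2*L)) = 4/L)
A(I) = 6 - I
q(X) = -21 (q(X) = (6 - 1*(-1))*(-3) + 0 = (6 + 1)*(-3) + 0 = 7*(-3) + 0 = -21 + 0 = -21)
10*(q(u(1)) - 6) = 10*(-21 - 6) = 10*(-27) = -270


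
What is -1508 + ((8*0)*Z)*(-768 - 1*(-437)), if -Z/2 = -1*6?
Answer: -1508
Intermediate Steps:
Z = 12 (Z = -(-2)*6 = -2*(-6) = 12)
-1508 + ((8*0)*Z)*(-768 - 1*(-437)) = -1508 + ((8*0)*12)*(-768 - 1*(-437)) = -1508 + (0*12)*(-768 + 437) = -1508 + 0*(-331) = -1508 + 0 = -1508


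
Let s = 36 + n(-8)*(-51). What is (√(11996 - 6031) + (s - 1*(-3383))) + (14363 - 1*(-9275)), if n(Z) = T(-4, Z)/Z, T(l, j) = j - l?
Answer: 54063/2 + √5965 ≈ 27109.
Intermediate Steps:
n(Z) = (4 + Z)/Z (n(Z) = (Z - 1*(-4))/Z = (Z + 4)/Z = (4 + Z)/Z)
s = 21/2 (s = 36 + ((4 - 8)/(-8))*(-51) = 36 - ⅛*(-4)*(-51) = 36 + (½)*(-51) = 36 - 51/2 = 21/2 ≈ 10.500)
(√(11996 - 6031) + (s - 1*(-3383))) + (14363 - 1*(-9275)) = (√(11996 - 6031) + (21/2 - 1*(-3383))) + (14363 - 1*(-9275)) = (√5965 + (21/2 + 3383)) + (14363 + 9275) = (√5965 + 6787/2) + 23638 = (6787/2 + √5965) + 23638 = 54063/2 + √5965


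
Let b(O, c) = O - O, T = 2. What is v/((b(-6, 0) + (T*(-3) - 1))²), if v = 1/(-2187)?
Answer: -1/107163 ≈ -9.3316e-6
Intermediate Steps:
b(O, c) = 0
v = -1/2187 ≈ -0.00045725
v/((b(-6, 0) + (T*(-3) - 1))²) = -1/(2187*(0 + (2*(-3) - 1))²) = -1/(2187*(0 + (-6 - 1))²) = -1/(2187*(0 - 7)²) = -1/(2187*((-7)²)) = -1/2187/49 = -1/2187*1/49 = -1/107163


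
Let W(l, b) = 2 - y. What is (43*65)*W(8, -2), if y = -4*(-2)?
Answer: -16770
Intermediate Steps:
y = 8
W(l, b) = -6 (W(l, b) = 2 - 1*8 = 2 - 8 = -6)
(43*65)*W(8, -2) = (43*65)*(-6) = 2795*(-6) = -16770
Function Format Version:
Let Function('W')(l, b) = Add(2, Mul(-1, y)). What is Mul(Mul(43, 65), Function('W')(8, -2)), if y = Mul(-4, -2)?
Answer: -16770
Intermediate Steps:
y = 8
Function('W')(l, b) = -6 (Function('W')(l, b) = Add(2, Mul(-1, 8)) = Add(2, -8) = -6)
Mul(Mul(43, 65), Function('W')(8, -2)) = Mul(Mul(43, 65), -6) = Mul(2795, -6) = -16770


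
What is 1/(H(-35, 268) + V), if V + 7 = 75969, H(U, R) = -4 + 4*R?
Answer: 1/77030 ≈ 1.2982e-5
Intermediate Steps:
V = 75962 (V = -7 + 75969 = 75962)
1/(H(-35, 268) + V) = 1/((-4 + 4*268) + 75962) = 1/((-4 + 1072) + 75962) = 1/(1068 + 75962) = 1/77030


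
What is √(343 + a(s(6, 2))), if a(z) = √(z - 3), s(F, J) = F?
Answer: √(343 + √3) ≈ 18.567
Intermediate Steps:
a(z) = √(-3 + z)
√(343 + a(s(6, 2))) = √(343 + √(-3 + 6)) = √(343 + √3)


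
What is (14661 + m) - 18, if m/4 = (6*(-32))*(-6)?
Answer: 19251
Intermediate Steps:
m = 4608 (m = 4*((6*(-32))*(-6)) = 4*(-192*(-6)) = 4*1152 = 4608)
(14661 + m) - 18 = (14661 + 4608) - 18 = 19269 - 18 = 19251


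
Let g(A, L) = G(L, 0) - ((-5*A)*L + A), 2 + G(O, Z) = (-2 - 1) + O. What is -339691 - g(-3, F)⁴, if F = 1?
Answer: -405227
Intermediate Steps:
G(O, Z) = -5 + O (G(O, Z) = -2 + ((-2 - 1) + O) = -2 + (-3 + O) = -5 + O)
g(A, L) = -5 + L - A + 5*A*L (g(A, L) = (-5 + L) - ((-5*A)*L + A) = (-5 + L) - (-5*A*L + A) = (-5 + L) - (A - 5*A*L) = (-5 + L) + (-A + 5*A*L) = -5 + L - A + 5*A*L)
-339691 - g(-3, F)⁴ = -339691 - (-5 + 1 - 1*(-3) + 5*(-3)*1)⁴ = -339691 - (-5 + 1 + 3 - 15)⁴ = -339691 - 1*(-16)⁴ = -339691 - 1*65536 = -339691 - 65536 = -405227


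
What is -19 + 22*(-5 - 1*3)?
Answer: -195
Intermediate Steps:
-19 + 22*(-5 - 1*3) = -19 + 22*(-5 - 3) = -19 + 22*(-8) = -19 - 176 = -195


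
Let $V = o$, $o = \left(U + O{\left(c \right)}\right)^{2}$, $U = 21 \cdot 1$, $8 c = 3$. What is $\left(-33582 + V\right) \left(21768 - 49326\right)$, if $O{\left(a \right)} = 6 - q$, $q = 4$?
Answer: $910874574$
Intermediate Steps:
$c = \frac{3}{8}$ ($c = \frac{1}{8} \cdot 3 = \frac{3}{8} \approx 0.375$)
$O{\left(a \right)} = 2$ ($O{\left(a \right)} = 6 - 4 = 2$)
$U = 21$
$o = 529$ ($o = \left(21 + 2\right)^{2} = 23^{2} = 529$)
$V = 529$
$\left(-33582 + V\right) \left(21768 - 49326\right) = \left(-33582 + 529\right) \left(21768 - 49326\right) = \left(-33053\right) \left(-27558\right) = 910874574$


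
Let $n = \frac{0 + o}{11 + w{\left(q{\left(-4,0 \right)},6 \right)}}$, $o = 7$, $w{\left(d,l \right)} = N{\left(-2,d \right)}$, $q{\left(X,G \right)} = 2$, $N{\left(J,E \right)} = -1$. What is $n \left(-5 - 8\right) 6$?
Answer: $- \frac{273}{5} \approx -54.6$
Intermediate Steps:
$w{\left(d,l \right)} = -1$
$n = \frac{7}{10}$ ($n = \frac{0 + 7}{11 - 1} = \frac{7}{10} \approx 0.7$)
$n \left(-5 - 8\right) 6 = \frac{7 \left(-5 - 8\right)}{10} \cdot 6 = \frac{7}{10} \left(-13\right) 6 = \left(- \frac{91}{10}\right) 6 = - \frac{273}{5}$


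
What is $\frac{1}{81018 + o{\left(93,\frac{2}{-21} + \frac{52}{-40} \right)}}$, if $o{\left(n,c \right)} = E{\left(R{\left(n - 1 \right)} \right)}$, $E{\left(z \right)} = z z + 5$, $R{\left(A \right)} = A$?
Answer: $\frac{1}{89487} \approx 1.1175 \cdot 10^{-5}$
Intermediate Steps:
$E{\left(z \right)} = 5 + z^{2}$ ($E{\left(z \right)} = z^{2} + 5 = 5 + z^{2}$)
$o{\left(n,c \right)} = 5 + \left(-1 + n\right)^{2}$ ($o{\left(n,c \right)} = 5 + \left(n - 1\right)^{2} = 5 + \left(-1 + n\right)^{2}$)
$\frac{1}{81018 + o{\left(93,\frac{2}{-21} + \frac{52}{-40} \right)}} = \frac{1}{81018 + \left(5 + \left(-1 + 93\right)^{2}\right)} = \frac{1}{81018 + \left(5 + 92^{2}\right)} = \frac{1}{81018 + \left(5 + 8464\right)} = \frac{1}{81018 + 8469} = \frac{1}{89487}$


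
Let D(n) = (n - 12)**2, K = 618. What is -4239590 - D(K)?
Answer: -4606826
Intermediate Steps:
D(n) = (-12 + n)**2
-4239590 - D(K) = -4239590 - (-12 + 618)**2 = -4239590 - 1*606**2 = -4239590 - 1*367236 = -4239590 - 367236 = -4606826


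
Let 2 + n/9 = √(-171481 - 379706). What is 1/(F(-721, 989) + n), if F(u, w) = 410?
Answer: 56/6399973 - 27*I*√61243/44799811 ≈ 8.75e-6 - 0.00014915*I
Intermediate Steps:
n = -18 + 27*I*√61243 (n = -18 + 9*√(-171481 - 379706) = -18 + 9*√(-551187) = -18 + 9*(3*I*√61243) = -18 + 27*I*√61243 ≈ -18.0 + 6681.8*I)
1/(F(-721, 989) + n) = 1/(410 + (-18 + 27*I*√61243)) = 1/(392 + 27*I*√61243)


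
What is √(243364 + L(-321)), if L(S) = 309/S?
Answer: √2786263415/107 ≈ 493.32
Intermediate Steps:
√(243364 + L(-321)) = √(243364 + 309/(-321)) = √(243364 + 309*(-1/321)) = √(243364 - 103/107) = √(26039845/107) = √2786263415/107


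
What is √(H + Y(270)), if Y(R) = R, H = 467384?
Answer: √467654 ≈ 683.85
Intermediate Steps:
√(H + Y(270)) = √(467384 + 270) = √467654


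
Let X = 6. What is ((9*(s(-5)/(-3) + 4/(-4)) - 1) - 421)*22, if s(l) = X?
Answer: -9878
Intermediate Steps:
s(l) = 6
((9*(s(-5)/(-3) + 4/(-4)) - 1) - 421)*22 = ((9*(6/(-3) + 4/(-4)) - 1) - 421)*22 = ((9*(6*(-1/3) + 4*(-1/4)) - 1) - 421)*22 = ((9*(-2 - 1) - 1) - 421)*22 = ((9*(-3) - 1) - 421)*22 = ((-27 - 1) - 421)*22 = (-28 - 421)*22 = -449*22 = -9878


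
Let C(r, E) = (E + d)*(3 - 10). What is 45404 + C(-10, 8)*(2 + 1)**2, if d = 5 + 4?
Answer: 44333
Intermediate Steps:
d = 9
C(r, E) = -63 - 7*E (C(r, E) = (E + 9)*(3 - 10) = (9 + E)*(-7) = -63 - 7*E)
45404 + C(-10, 8)*(2 + 1)**2 = 45404 + (-63 - 7*8)*(2 + 1)**2 = 45404 + (-63 - 56)*3**2 = 45404 - 119*9 = 45404 - 1071 = 44333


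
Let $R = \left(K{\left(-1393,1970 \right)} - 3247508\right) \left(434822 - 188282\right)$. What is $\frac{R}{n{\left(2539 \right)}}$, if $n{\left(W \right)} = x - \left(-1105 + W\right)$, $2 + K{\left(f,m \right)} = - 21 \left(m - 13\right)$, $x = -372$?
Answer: $\frac{19304123090}{43} \approx 4.4893 \cdot 10^{8}$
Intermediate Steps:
$K{\left(f,m \right)} = 271 - 21 m$ ($K{\left(f,m \right)} = -2 - 21 \left(m - 13\right) = -2 - 21 \left(-13 + m\right) = -2 - \left(-273 + 21 m\right) = 271 - 21 m$)
$n{\left(W \right)} = 733 - W$ ($n{\left(W \right)} = -372 - \left(-1105 + W\right) = 733 - W$)
$R = -810773169780$ ($R = \left(\left(271 - 41370\right) - 3247508\right) \left(434822 - 188282\right) = \left(\left(271 - 41370\right) - 3247508\right) 246540 = \left(-41099 - 3247508\right) 246540 = \left(-3288607\right) 246540 = -810773169780$)
$\frac{R}{n{\left(2539 \right)}} = - \frac{810773169780}{733 - 2539} = - \frac{810773169780}{-1806} = \left(-810773169780\right) \left(- \frac{1}{1806}\right) = \frac{19304123090}{43}$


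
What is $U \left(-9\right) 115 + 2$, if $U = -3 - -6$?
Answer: $-3103$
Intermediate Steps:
$U = 3$ ($U = -3 + 6 = 3$)
$U \left(-9\right) 115 + 2 = 3 \left(-9\right) 115 + 2 = \left(-27\right) 115 + 2 = -3105 + 2 = -3103$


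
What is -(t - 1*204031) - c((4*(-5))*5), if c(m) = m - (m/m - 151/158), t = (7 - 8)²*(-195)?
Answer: 32283515/158 ≈ 2.0433e+5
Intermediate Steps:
t = -195 (t = (-1)²*(-195) = 1*(-195) = -195)
c(m) = -7/158 + m (c(m) = m - (1 - 151*1/158) = m - (1 - 151/158) = m - 1*7/158 = m - 7/158 = -7/158 + m)
-(t - 1*204031) - c((4*(-5))*5) = -(-195 - 1*204031) - (-7/158 + (4*(-5))*5) = -(-195 - 204031) - (-7/158 - 20*5) = -1*(-204226) - (-7/158 - 100) = 204226 - 1*(-15807/158) = 204226 + 15807/158 = 32283515/158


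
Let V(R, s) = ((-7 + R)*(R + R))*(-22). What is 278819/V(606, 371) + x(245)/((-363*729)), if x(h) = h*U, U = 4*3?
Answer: -1219595347/42692450328 ≈ -0.028567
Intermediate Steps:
V(R, s) = -44*R*(-7 + R) (V(R, s) = ((-7 + R)*(2*R))*(-22) = (2*R*(-7 + R))*(-22) = -44*R*(-7 + R))
U = 12
x(h) = 12*h (x(h) = h*12 = 12*h)
278819/V(606, 371) + x(245)/((-363*729)) = 278819/((44*606*(7 - 1*606))) + (12*245)/((-363*729)) = 278819/((44*606*(7 - 606))) + 2940/(-264627) = 278819/((44*606*(-599))) + 2940*(-1/264627) = 278819/(-15971736) - 980/88209 = 278819*(-1/15971736) - 980/88209 = -278819/15971736 - 980/88209 = -1219595347/42692450328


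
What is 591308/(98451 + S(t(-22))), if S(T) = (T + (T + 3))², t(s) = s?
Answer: 147827/25033 ≈ 5.9053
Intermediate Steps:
S(T) = (3 + 2*T)² (S(T) = (T + (3 + T))² = (3 + 2*T)²)
591308/(98451 + S(t(-22))) = 591308/(98451 + (3 + 2*(-22))²) = 591308/(98451 + (3 - 44)²) = 591308/(98451 + (-41)²) = 591308/(98451 + 1681) = 591308/100132 = 591308*(1/100132) = 147827/25033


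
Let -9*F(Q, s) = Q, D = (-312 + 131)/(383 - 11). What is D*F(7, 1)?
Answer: 1267/3348 ≈ 0.37843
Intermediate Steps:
D = -181/372 ≈ -0.48656
F(Q, s) = -Q/9
D*F(7, 1) = -(-181)*7/3348 = -181/372*(-7/9) = 1267/3348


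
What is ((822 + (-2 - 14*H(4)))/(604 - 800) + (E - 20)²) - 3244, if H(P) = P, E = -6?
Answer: -126023/49 ≈ -2571.9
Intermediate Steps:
((822 + (-2 - 14*H(4)))/(604 - 800) + (E - 20)²) - 3244 = ((822 + (-2 - 14*4))/(604 - 800) + (-6 - 20)²) - 3244 = ((822 + (-2 - 56))/(-196) + (-26)²) - 3244 = ((822 - 58)*(-1/196) + 676) - 3244 = (764*(-1/196) + 676) - 3244 = (-191/49 + 676) - 3244 = 32933/49 - 3244 = -126023/49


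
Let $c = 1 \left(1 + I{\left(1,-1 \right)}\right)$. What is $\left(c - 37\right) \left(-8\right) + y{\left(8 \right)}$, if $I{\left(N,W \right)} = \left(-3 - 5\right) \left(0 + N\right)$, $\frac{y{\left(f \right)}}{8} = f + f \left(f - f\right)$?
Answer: $416$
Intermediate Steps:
$y{\left(f \right)} = 8 f$ ($y{\left(f \right)} = 8 \left(f + f \left(f - f\right)\right) = 8 \left(f + f 0\right) = 8 \left(f + 0\right) = 8 f$)
$I{\left(N,W \right)} = - 8 N$
$c = -7$ ($c = 1 \left(1 - 8\right) = 1 \left(-7\right) = -7$)
$\left(c - 37\right) \left(-8\right) + y{\left(8 \right)} = \left(-7 - 37\right) \left(-8\right) + 8 \cdot 8 = \left(-44\right) \left(-8\right) + 64 = 352 + 64 = 416$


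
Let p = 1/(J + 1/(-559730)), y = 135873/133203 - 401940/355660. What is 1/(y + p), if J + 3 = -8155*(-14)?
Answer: -50456480467987133547/5553791391841054406 ≈ -9.0851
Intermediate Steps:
J = 114167 (J = -3 - 8155*(-14) = -3 + 114170 = 114167)
y = -86917044/789582983 (y = 135873*(1/133203) - 401940*1/355660 = 45291/44401 - 20097/17783 = -86917044/789582983 ≈ -0.11008)
p = 559730/63902694909 (p = 1/(114167 + 1/(-559730)) = 1/(114167 - 1/559730) = 1/(63902694909/559730) = 559730/63902694909 ≈ 8.7591e-6)
1/(y + p) = 1/(-86917044/789582983 + 559730/63902694909) = 1/(-5553791391841054406/50456480467987133547) = -50456480467987133547/5553791391841054406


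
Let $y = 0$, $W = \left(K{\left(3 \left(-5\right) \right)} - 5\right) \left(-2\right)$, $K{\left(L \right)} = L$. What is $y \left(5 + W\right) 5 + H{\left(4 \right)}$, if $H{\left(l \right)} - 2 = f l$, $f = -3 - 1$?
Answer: $-14$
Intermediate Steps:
$f = -4$
$W = 40$ ($W = \left(3 \left(-5\right) - 5\right) \left(-2\right) = \left(-15 - 5\right) \left(-2\right) = \left(-20\right) \left(-2\right) = 40$)
$H{\left(l \right)} = 2 - 4 l$
$y \left(5 + W\right) 5 + H{\left(4 \right)} = 0 \left(5 + 40\right) 5 + \left(2 - 16\right) = 0 \cdot 45 \cdot 5 + \left(2 - 16\right) = 0 \cdot 225 - 14 = 0 - 14 = -14$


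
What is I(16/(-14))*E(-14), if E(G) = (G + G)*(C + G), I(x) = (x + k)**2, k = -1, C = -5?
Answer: 17100/7 ≈ 2442.9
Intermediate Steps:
I(x) = (-1 + x)**2 (I(x) = (x - 1)**2 = (-1 + x)**2)
E(G) = 2*G*(-5 + G) (E(G) = (G + G)*(-5 + G) = (2*G)*(-5 + G) = 2*G*(-5 + G))
I(16/(-14))*E(-14) = (-1 + 16/(-14))**2*(2*(-14)*(-5 - 14)) = (-1 + 16*(-1/14))**2*(2*(-14)*(-19)) = (-1 - 8/7)**2*532 = (-15/7)**2*532 = (225/49)*532 = 17100/7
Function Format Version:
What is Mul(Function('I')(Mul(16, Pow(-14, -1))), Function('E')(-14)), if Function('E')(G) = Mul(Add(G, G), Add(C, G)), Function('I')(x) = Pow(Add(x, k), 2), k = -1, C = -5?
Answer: Rational(17100, 7) ≈ 2442.9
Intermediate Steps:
Function('I')(x) = Pow(Add(-1, x), 2) (Function('I')(x) = Pow(Add(x, -1), 2) = Pow(Add(-1, x), 2))
Function('E')(G) = Mul(2, G, Add(-5, G)) (Function('E')(G) = Mul(Add(G, G), Add(-5, G)) = Mul(Mul(2, G), Add(-5, G)) = Mul(2, G, Add(-5, G)))
Mul(Function('I')(Mul(16, Pow(-14, -1))), Function('E')(-14)) = Mul(Pow(Add(-1, Mul(16, Pow(-14, -1))), 2), Mul(2, -14, Add(-5, -14))) = Mul(Pow(Add(-1, Mul(16, Rational(-1, 14))), 2), Mul(2, -14, -19)) = Mul(Pow(Add(-1, Rational(-8, 7)), 2), 532) = Mul(Pow(Rational(-15, 7), 2), 532) = Mul(Rational(225, 49), 532) = Rational(17100, 7)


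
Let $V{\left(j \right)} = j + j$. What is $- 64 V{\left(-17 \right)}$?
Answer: $2176$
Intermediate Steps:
$V{\left(j \right)} = 2 j$
$- 64 V{\left(-17 \right)} = - 64 \cdot 2 \left(-17\right) = \left(-64\right) \left(-34\right) = 2176$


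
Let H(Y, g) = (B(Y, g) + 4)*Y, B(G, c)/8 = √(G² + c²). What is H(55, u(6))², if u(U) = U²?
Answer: 836594000 + 193600*√4321 ≈ 8.4932e+8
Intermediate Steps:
B(G, c) = 8*√(G² + c²)
H(Y, g) = Y*(4 + 8*√(Y² + g²)) (H(Y, g) = (8*√(Y² + g²) + 4)*Y = (4 + 8*√(Y² + g²))*Y = Y*(4 + 8*√(Y² + g²)))
H(55, u(6))² = (4*55*(1 + 2*√(55² + (6²)²)))² = (4*55*(1 + 2*√(3025 + 36²)))² = (4*55*(1 + 2*√(3025 + 1296)))² = (4*55*(1 + 2*√4321))² = (220 + 440*√4321)²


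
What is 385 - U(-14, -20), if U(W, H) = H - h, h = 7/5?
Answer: 2032/5 ≈ 406.40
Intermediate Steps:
h = 7/5 (h = 7*(⅕) = 7/5 ≈ 1.4000)
U(W, H) = -7/5 + H (U(W, H) = H - 1*7/5 = H - 7/5 = -7/5 + H)
385 - U(-14, -20) = 385 - (-7/5 - 20) = 385 - 1*(-107/5) = 385 + 107/5 = 2032/5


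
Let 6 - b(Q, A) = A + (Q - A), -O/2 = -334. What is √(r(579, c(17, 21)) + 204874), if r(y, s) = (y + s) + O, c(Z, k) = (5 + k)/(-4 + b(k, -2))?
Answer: √74409187/19 ≈ 454.00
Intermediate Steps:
O = 668 (O = -2*(-334) = 668)
b(Q, A) = 6 - Q (b(Q, A) = 6 - (A + (Q - A)) = 6 - Q)
c(Z, k) = (5 + k)/(2 - k) (c(Z, k) = (5 + k)/(-4 + (6 - k)) = (5 + k)/(2 - k))
r(y, s) = 668 + s + y (r(y, s) = (y + s) + 668 = (s + y) + 668 = 668 + s + y)
√(r(579, c(17, 21)) + 204874) = √((668 + (-5 - 1*21)/(-2 + 21) + 579) + 204874) = √((668 + (-5 - 21)/19 + 579) + 204874) = √((668 + (1/19)*(-26) + 579) + 204874) = √((668 - 26/19 + 579) + 204874) = √(23667/19 + 204874) = √(3916273/19) = √74409187/19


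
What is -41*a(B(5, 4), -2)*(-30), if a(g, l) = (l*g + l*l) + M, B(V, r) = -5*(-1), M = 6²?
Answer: 36900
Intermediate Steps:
M = 36
B(V, r) = 5
a(g, l) = 36 + l² + g*l (a(g, l) = (l*g + l*l) + 36 = (g*l + l²) + 36 = (l² + g*l) + 36 = 36 + l² + g*l)
-41*a(B(5, 4), -2)*(-30) = -41*(36 + (-2)² + 5*(-2))*(-30) = -41*(36 + 4 - 10)*(-30) = -41*30*(-30) = -1230*(-30) = 36900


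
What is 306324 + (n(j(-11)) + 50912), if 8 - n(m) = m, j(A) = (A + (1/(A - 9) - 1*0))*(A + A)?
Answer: 3570009/10 ≈ 3.5700e+5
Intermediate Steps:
j(A) = 2*A*(A + 1/(-9 + A)) (j(A) = (A + (1/(-9 + A) + 0))*(2*A) = (A + 1/(-9 + A))*(2*A) = 2*A*(A + 1/(-9 + A)))
n(m) = 8 - m
306324 + (n(j(-11)) + 50912) = 306324 + ((8 - 2*(-11)*(1 + (-11)² - 9*(-11))/(-9 - 11)) + 50912) = 306324 + ((8 - 2*(-11)*(1 + 121 + 99)/(-20)) + 50912) = 306324 + ((8 - 2*(-11)*(-1)*221/20) + 50912) = 306324 + ((8 - 1*2431/10) + 50912) = 306324 + ((8 - 2431/10) + 50912) = 306324 + (-2351/10 + 50912) = 306324 + 506769/10 = 3570009/10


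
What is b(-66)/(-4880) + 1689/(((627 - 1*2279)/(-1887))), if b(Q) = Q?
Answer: 1944170859/1007720 ≈ 1929.3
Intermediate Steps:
b(-66)/(-4880) + 1689/(((627 - 1*2279)/(-1887))) = -66/(-4880) + 1689/(((627 - 1*2279)/(-1887))) = -66*(-1/4880) + 1689/(((627 - 2279)*(-1/1887))) = 33/2440 + 1689/((-1652*(-1/1887))) = 33/2440 + 1689/(1652/1887) = 33/2440 + 1689*(1887/1652) = 33/2440 + 3187143/1652 = 1944170859/1007720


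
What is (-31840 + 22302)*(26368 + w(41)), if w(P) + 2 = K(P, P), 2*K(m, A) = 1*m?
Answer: -251674437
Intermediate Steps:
K(m, A) = m/2 (K(m, A) = (1*m)/2 = m/2)
w(P) = -2 + P/2
(-31840 + 22302)*(26368 + w(41)) = (-31840 + 22302)*(26368 + (-2 + (½)*41)) = -9538*(26368 + (-2 + 41/2)) = -9538*(26368 + 37/2) = -9538*52773/2 = -251674437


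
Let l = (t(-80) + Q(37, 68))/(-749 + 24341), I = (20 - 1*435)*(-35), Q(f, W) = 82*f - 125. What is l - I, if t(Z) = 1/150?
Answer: -51400633649/3538800 ≈ -14525.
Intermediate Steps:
Q(f, W) = -125 + 82*f
t(Z) = 1/150
I = 14525 (I = (20 - 435)*(-35) = -415*(-35) = 14525)
l = 436351/3538800 (l = (1/150 + (-125 + 82*37))/(-749 + 24341) = (1/150 + (-125 + 3034))/23592 = (1/150 + 2909)*(1/23592) = (436351/150)*(1/23592) = 436351/3538800 ≈ 0.12330)
l - I = 436351/3538800 - 1*14525 = 436351/3538800 - 14525 = -51400633649/3538800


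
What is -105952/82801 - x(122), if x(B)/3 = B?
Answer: -30411118/82801 ≈ -367.28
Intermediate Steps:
x(B) = 3*B
-105952/82801 - x(122) = -105952/82801 - 3*122 = -105952*1/82801 - 1*366 = -105952/82801 - 366 = -30411118/82801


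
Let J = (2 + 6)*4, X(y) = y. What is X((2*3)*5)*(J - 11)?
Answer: 630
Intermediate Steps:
J = 32 (J = 8*4 = 32)
X((2*3)*5)*(J - 11) = ((2*3)*5)*(32 - 11) = (6*5)*21 = 30*21 = 630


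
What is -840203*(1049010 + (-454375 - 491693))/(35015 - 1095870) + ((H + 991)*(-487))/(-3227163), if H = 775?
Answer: 279125266513045748/3423552004365 ≈ 81531.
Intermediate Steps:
-840203*(1049010 + (-454375 - 491693))/(35015 - 1095870) + ((H + 991)*(-487))/(-3227163) = -840203*(1049010 + (-454375 - 491693))/(35015 - 1095870) + ((775 + 991)*(-487))/(-3227163) = -840203/((-1060855/(1049010 - 946068))) + (1766*(-487))*(-1/3227163) = -840203/((-1060855/102942)) - 860042*(-1/3227163) = -840203/((-1060855*1/102942)) + 860042/3227163 = -840203/(-1060855/102942) + 860042/3227163 = -840203*(-102942/1060855) + 860042/3227163 = 86492177226/1060855 + 860042/3227163 = 279125266513045748/3423552004365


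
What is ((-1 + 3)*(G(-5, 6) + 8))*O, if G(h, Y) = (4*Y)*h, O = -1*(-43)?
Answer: -9632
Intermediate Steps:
O = 43
G(h, Y) = 4*Y*h
((-1 + 3)*(G(-5, 6) + 8))*O = ((-1 + 3)*(4*6*(-5) + 8))*43 = (2*(-120 + 8))*43 = (2*(-112))*43 = -224*43 = -9632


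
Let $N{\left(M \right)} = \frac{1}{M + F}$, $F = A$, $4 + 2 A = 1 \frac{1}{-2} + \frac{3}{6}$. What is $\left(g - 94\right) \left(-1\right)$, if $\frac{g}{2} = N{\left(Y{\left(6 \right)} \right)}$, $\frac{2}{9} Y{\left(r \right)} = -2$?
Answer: $\frac{1036}{11} \approx 94.182$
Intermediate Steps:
$Y{\left(r \right)} = -9$ ($Y{\left(r \right)} = \frac{9}{2} \left(-2\right) = -9$)
$A = -2$ ($A = -2 + \frac{1 \frac{1}{-2} + \frac{3}{6}}{2} = -2 + \frac{1 \left(- \frac{1}{2}\right) + 3 \cdot \frac{1}{6}}{2} = -2 + \frac{- \frac{1}{2} + \frac{1}{2}}{2} = -2 + \frac{1}{2} \cdot 0 = -2 + 0 = -2$)
$F = -2$
$N{\left(M \right)} = \frac{1}{-2 + M}$ ($N{\left(M \right)} = \frac{1}{M - 2} = \frac{1}{-2 + M}$)
$g = - \frac{2}{11}$ ($g = \frac{2}{-2 - 9} = \frac{2}{-11} = 2 \left(- \frac{1}{11}\right) = - \frac{2}{11} \approx -0.18182$)
$\left(g - 94\right) \left(-1\right) = \left(- \frac{2}{11} - 94\right) \left(-1\right) = \left(- \frac{1036}{11}\right) \left(-1\right) = \frac{1036}{11}$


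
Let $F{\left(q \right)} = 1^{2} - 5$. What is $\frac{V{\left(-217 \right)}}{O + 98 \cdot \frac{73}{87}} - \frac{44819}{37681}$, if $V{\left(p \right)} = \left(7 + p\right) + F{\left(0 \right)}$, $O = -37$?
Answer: $- \frac{877907623}{148274735} \approx -5.9208$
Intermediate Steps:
$F{\left(q \right)} = -4$ ($F{\left(q \right)} = 1 - 5 = -4$)
$V{\left(p \right)} = 3 + p$ ($V{\left(p \right)} = \left(7 + p\right) - 4 = 3 + p$)
$\frac{V{\left(-217 \right)}}{O + 98 \cdot \frac{73}{87}} - \frac{44819}{37681} = \frac{3 - 217}{-37 + 98 \cdot \frac{73}{87}} - \frac{44819}{37681} = - \frac{214}{-37 + 98 \cdot 73 \cdot \frac{1}{87}} - \frac{44819}{37681} = - \frac{214}{-37 + 98 \cdot \frac{73}{87}} - \frac{44819}{37681} = - \frac{214}{-37 + \frac{7154}{87}} - \frac{44819}{37681} = - \frac{214}{\frac{3935}{87}} - \frac{44819}{37681} = \left(-214\right) \frac{87}{3935} - \frac{44819}{37681} = - \frac{18618}{3935} - \frac{44819}{37681} = - \frac{877907623}{148274735}$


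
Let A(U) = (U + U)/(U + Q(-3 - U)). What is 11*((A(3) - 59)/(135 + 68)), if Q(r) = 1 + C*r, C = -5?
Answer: -11000/3451 ≈ -3.1875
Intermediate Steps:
Q(r) = 1 - 5*r
A(U) = 2*U/(16 + 6*U) (A(U) = (U + U)/(U + (1 - 5*(-3 - U))) = (2*U)/(U + (1 + (15 + 5*U))) = (2*U)/(U + (16 + 5*U)) = (2*U)/(16 + 6*U) = 2*U/(16 + 6*U))
11*((A(3) - 59)/(135 + 68)) = 11*((3/(8 + 3*3) - 59)/(135 + 68)) = 11*((3/(8 + 9) - 59)/203) = 11*((3/17 - 59)*(1/203)) = 11*(-1000/17*1/203) = 11*(-1000/3451) = -11000/3451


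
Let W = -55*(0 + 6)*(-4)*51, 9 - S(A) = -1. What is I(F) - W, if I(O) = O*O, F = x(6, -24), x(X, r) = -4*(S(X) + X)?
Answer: -63224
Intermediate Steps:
S(A) = 10 (S(A) = 9 - 1*(-1) = 9 + 1 = 10)
x(X, r) = -40 - 4*X (x(X, r) = -4*(10 + X) = -40 - 4*X)
W = 67320 (W = -330*(-4)*51 = -55*(-24)*51 = 1320*51 = 67320)
F = -64 (F = -40 - 4*6 = -40 - 24 = -64)
I(O) = O²
I(F) - W = (-64)² - 1*67320 = 4096 - 67320 = -63224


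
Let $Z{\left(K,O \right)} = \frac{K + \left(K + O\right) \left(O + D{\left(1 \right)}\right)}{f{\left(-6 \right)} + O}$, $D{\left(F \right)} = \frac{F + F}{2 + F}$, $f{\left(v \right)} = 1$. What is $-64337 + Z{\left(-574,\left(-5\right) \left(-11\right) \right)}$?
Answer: $- \frac{3632337}{56} \approx -64863.0$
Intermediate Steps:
$D{\left(F \right)} = \frac{2 F}{2 + F}$
$Z{\left(K,O \right)} = \frac{K + \left(\frac{2}{3} + O\right) \left(K + O\right)}{1 + O}$ ($Z{\left(K,O \right)} = \frac{K + \left(K + O\right) \left(O + 2 \cdot 1 \frac{1}{2 + 1}\right)}{1 + O} = \frac{K + \left(K + O\right) \left(O + 2 \cdot 1 \cdot \frac{1}{3}\right)}{1 + O} = \frac{K + \left(K + O\right) \left(O + \frac{2}{3}\right)}{1 + O} = \frac{K + \left(K + O\right) \left(\frac{2}{3} + O\right)}{1 + O} = \frac{K + \left(\frac{2}{3} + O\right) \left(K + O\right)}{1 + O}$)
$-64337 + Z{\left(-574,\left(-5\right) \left(-11\right) \right)} = -64337 + \frac{\left(\left(-5\right) \left(-11\right)\right)^{2} + \frac{2 \left(\left(-5\right) \left(-11\right)\right)}{3} + \frac{5}{3} \left(-574\right) - 574 \left(\left(-5\right) \left(-11\right)\right)}{1 - -55} = -64337 + \frac{55^{2} + \frac{2}{3} \cdot 55 - \frac{2870}{3} - 31570}{1 + 55} = -64337 + \frac{3025 + \frac{110}{3} - \frac{2870}{3} - 31570}{56} = -64337 + \frac{1}{56} \left(-29465\right) = -64337 - \frac{29465}{56} = - \frac{3632337}{56}$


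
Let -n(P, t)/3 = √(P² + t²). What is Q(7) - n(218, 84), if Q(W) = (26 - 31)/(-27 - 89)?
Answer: 5/116 + 6*√13645 ≈ 700.91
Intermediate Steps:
n(P, t) = -3*√(P² + t²)
Q(W) = 5/116 (Q(W) = -5/(-116) = -5*(-1/116) = 5/116)
Q(7) - n(218, 84) = 5/116 - (-3)*√(218² + 84²) = 5/116 - (-3)*√(47524 + 7056) = 5/116 - (-3)*√54580 = 5/116 - (-3)*2*√13645 = 5/116 - (-6)*√13645 = 5/116 + 6*√13645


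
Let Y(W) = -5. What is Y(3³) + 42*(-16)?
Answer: -677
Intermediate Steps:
Y(3³) + 42*(-16) = -5 + 42*(-16) = -5 - 672 = -677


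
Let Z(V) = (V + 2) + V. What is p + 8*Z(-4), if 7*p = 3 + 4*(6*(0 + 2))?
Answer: -285/7 ≈ -40.714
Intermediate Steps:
Z(V) = 2 + 2*V (Z(V) = (2 + V) + V = 2 + 2*V)
p = 51/7 (p = (3 + 4*(6*(0 + 2)))/7 = (3 + 4*(6*2))/7 = (3 + 4*12)/7 = (3 + 48)/7 = (1/7)*51 = 51/7 ≈ 7.2857)
p + 8*Z(-4) = 51/7 + 8*(2 + 2*(-4)) = 51/7 + 8*(2 - 8) = 51/7 + 8*(-6) = 51/7 - 48 = -285/7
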